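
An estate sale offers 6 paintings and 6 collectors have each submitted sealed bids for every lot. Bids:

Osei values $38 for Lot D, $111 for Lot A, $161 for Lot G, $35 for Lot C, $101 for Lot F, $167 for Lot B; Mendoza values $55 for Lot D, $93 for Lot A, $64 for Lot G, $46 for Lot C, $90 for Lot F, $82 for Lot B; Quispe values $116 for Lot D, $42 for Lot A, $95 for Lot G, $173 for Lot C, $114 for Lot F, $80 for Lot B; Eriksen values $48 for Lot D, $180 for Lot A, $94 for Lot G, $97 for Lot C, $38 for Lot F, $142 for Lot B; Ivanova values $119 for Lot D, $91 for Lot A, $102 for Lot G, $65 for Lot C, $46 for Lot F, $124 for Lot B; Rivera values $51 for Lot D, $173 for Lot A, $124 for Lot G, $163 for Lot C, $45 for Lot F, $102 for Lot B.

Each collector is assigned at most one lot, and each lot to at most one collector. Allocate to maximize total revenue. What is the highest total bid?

Optimal: Osei→Lot G ($161), Mendoza→Lot F ($90), Quispe→Lot C ($173), Eriksen→Lot B ($142), Ivanova→Lot D ($119), Rivera→Lot A ($173) — total 161+90+173+142+119+173 = $858.
Row-greedy (each collector in turn takes its best remaining lot) gives $691, worse by 167.
Next-best assignment: Osei→Lot B, Mendoza→Lot F, Quispe→Lot C, Eriksen→Lot A, Ivanova→Lot D, Rivera→Lot G = $853.

Maximum total: $858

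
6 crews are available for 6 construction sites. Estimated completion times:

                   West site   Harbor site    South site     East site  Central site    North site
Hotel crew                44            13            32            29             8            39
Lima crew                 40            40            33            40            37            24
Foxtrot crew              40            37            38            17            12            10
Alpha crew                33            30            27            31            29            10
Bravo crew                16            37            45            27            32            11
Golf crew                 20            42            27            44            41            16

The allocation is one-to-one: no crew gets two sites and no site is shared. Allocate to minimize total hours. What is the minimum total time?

Optimal: Hotel crew→Harbor site (13 hours), Lima crew→South site (33 hours), Foxtrot crew→Central site (12 hours), Alpha crew→North site (10 hours), Bravo crew→East site (27 hours), Golf crew→West site (20 hours) — total 13+33+12+10+27+20 = 115 hours.
Column-greedy (each site in turn goes to its cheapest remaining crew) gives 126 hours, worse by 11.
No other one-to-one assignment undercuts 115 hours.

Min total: 115 hours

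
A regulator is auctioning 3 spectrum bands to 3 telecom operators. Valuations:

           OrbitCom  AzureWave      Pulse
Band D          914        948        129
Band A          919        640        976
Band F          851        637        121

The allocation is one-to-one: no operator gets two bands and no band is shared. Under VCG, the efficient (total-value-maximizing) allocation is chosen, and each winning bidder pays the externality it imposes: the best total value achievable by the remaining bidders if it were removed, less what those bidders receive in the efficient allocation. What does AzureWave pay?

Efficient allocation: OrbitCom→Band F ($851M), AzureWave→Band D ($948M), Pulse→Band A ($976M); total welfare W = $2775M.
AzureWave receives Band D at value $948M, so the others get W − 948 = $1827M.
Without AzureWave: best allocation of the remaining 2 bidders over all 3 bands is OrbitCom→Band D ($914M), Pulse→Band A ($976M), total $1890M.
VCG payment = (others' best without AzureWave) − (others' welfare with AzureWave) = 1890 − 1827 = $63M.

AzureWave pays $63M.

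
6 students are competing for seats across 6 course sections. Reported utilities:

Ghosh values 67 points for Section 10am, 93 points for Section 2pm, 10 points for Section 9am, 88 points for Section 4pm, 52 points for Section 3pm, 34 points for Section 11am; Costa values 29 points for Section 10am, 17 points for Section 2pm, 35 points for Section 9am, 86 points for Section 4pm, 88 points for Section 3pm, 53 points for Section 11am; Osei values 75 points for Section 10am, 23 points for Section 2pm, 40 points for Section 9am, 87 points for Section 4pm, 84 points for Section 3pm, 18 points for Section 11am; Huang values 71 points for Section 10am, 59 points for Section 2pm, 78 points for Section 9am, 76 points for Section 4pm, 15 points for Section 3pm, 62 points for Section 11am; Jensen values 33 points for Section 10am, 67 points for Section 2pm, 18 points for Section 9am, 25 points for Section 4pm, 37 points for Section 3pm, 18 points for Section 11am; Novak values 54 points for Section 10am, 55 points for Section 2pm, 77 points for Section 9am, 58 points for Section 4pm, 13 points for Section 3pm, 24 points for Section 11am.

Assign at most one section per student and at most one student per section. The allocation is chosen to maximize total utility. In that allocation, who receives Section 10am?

Osei receives Section 10am.

This is the linear assignment problem.
Optimal: Ghosh→Section 4pm (88 points), Costa→Section 3pm (88 points), Osei→Section 10am (75 points), Huang→Section 11am (62 points), Jensen→Section 2pm (67 points), Novak→Section 9am (77 points) — total 88+88+75+62+67+77 = 457 points.
Column-greedy (each section in turn goes to its best remaining student) gives 393 points, worse by 64.
Next-best assignment: Ghosh→Section 10am, Costa→Section 3pm, Osei→Section 4pm, Huang→Section 11am, Jensen→Section 2pm, Novak→Section 9am = 448 points.
No other one-to-one assignment exceeds 457 points.
Osei's own top section is Section 4pm (87 points), but forcing Osei→Section 4pm and reassigning the rest optimally gives only 448 points — worse by 9.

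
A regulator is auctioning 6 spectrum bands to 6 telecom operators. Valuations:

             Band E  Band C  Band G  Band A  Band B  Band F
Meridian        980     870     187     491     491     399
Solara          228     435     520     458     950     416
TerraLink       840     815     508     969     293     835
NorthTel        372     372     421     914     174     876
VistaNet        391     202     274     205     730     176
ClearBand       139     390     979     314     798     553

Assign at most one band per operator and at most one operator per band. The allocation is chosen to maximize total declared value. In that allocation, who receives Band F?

NorthTel receives Band F.

Optimal: Meridian→Band C ($870M), Solara→Band B ($950M), TerraLink→Band A ($969M), NorthTel→Band F ($876M), VistaNet→Band E ($391M), ClearBand→Band G ($979M) — total 870+950+969+876+391+979 = $5035M.
Max-entry greedy (repeatedly take the single best remaining cell) gives $4956M, worse by 79.
NorthTel's own top band is Band A ($914M), but forcing NorthTel→Band A and reassigning the rest optimally gives only $4939M — worse by 96.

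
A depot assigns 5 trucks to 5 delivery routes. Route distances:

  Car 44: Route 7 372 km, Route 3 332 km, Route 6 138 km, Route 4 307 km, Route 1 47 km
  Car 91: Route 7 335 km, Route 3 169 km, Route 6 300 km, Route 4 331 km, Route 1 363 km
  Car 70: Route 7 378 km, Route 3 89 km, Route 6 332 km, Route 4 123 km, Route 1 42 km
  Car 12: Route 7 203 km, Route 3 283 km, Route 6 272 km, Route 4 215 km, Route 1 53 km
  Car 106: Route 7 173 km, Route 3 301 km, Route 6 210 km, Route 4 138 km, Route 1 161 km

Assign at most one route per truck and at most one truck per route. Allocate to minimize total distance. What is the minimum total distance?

Minimum total: 656 km

Optimal: Car 44→Route 6 (138 km), Car 91→Route 3 (169 km), Car 70→Route 4 (123 km), Car 12→Route 1 (53 km), Car 106→Route 7 (173 km) — total 138+169+123+53+173 = 656 km.
Min-entry greedy (repeatedly take the single cheapest remaining cell) gives 690 km, worse by 34.
Swapping Car 44↔Car 70 (Car 44→Route 4 307 km, Car 70→Route 6 332 km) adds 378.
Every other assignment is strictly worse.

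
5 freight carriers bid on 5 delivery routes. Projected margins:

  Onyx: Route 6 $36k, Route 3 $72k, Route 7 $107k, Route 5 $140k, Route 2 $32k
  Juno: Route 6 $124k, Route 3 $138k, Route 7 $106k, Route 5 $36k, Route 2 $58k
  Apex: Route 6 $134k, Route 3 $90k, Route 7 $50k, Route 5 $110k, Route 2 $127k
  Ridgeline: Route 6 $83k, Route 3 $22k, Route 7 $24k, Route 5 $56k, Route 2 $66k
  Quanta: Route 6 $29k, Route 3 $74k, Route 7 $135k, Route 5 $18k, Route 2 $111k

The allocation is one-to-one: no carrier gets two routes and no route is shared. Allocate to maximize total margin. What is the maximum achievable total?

Max total: $623k

Optimal: Onyx→Route 5 ($140k), Juno→Route 3 ($138k), Apex→Route 2 ($127k), Ridgeline→Route 6 ($83k), Quanta→Route 7 ($135k) — total 140+138+127+83+135 = $623k.
Max-entry greedy (repeatedly take the single best remaining cell) gives $613k, worse by 10.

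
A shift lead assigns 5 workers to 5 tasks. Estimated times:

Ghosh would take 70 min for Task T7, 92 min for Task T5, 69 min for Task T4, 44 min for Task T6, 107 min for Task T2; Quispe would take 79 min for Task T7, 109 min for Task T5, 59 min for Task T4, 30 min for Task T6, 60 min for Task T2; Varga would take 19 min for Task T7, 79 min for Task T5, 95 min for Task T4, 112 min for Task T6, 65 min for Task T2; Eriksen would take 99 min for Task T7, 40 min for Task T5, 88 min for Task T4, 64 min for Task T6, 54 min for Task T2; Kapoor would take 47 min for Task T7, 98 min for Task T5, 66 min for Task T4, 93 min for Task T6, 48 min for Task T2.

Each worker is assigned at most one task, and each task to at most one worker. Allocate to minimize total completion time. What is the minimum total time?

Optimal: Ghosh→Task T4 (69 min), Quispe→Task T6 (30 min), Varga→Task T7 (19 min), Eriksen→Task T5 (40 min), Kapoor→Task T2 (48 min) — total 69+30+19+40+48 = 206 min.
Column-greedy (each task in turn goes to its cheapest remaining worker) gives 210 min, worse by 4.
Swapping Varga↔Eriksen (Varga→Task T5 79 min, Eriksen→Task T7 99 min) adds 119.

Minimum total: 206 min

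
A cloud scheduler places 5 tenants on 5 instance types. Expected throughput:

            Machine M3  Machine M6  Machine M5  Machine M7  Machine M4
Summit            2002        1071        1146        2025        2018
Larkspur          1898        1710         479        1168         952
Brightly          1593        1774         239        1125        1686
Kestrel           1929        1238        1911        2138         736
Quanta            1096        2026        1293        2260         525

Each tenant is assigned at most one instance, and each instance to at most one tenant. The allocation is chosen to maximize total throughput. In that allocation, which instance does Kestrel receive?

Treat this as an assignment problem: match each tenant to one instance.
Optimal: Summit→Machine M4 (2018 ops/s), Larkspur→Machine M3 (1898 ops/s), Brightly→Machine M6 (1774 ops/s), Kestrel→Machine M5 (1911 ops/s), Quanta→Machine M7 (2260 ops/s) — total 2018+1898+1774+1911+2260 = 9861 ops/s.
Row-greedy (each tenant in turn takes its best remaining instance) gives 8133 ops/s, worse by 1728.
Every other assignment is strictly worse.
Kestrel's own top instance is Machine M7 (2138 ops/s), but forcing Kestrel→Machine M7 and reassigning the rest optimally gives only 9121 ops/s — worse by 740.

Kestrel receives Machine M5.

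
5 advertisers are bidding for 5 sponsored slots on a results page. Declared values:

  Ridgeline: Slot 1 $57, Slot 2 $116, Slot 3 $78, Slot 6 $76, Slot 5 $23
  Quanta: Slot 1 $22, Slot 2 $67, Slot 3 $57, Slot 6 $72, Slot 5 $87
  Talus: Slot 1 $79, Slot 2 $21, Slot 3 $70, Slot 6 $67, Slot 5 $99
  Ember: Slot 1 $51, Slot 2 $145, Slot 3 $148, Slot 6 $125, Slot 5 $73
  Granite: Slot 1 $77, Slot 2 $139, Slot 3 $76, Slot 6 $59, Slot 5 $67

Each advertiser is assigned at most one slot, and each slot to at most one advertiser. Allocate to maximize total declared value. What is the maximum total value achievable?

Maximum total: $529

Optimal: Ridgeline→Slot 6 ($76), Quanta→Slot 5 ($87), Talus→Slot 1 ($79), Ember→Slot 3 ($148), Granite→Slot 2 ($139) — total 76+87+79+148+139 = $529.
Row-greedy (each advertiser in turn takes its best remaining slot) gives $489, worse by 40.
Next-best assignment: Ridgeline→Slot 1, Quanta→Slot 6, Talus→Slot 5, Ember→Slot 3, Granite→Slot 2 = $515.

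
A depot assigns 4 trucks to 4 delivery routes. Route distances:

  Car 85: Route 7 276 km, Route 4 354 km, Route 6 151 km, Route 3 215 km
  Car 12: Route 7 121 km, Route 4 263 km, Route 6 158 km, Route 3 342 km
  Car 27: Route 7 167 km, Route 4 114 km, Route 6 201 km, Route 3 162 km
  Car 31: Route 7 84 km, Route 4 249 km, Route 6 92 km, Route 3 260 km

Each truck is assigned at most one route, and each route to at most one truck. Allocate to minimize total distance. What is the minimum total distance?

Min total: 542 km

This is a one-to-one assignment (minimum-cost bipartite matching).
Optimal: Car 85→Route 3 (215 km), Car 12→Route 7 (121 km), Car 27→Route 4 (114 km), Car 31→Route 6 (92 km) — total 215+121+114+92 = 542 km.
Min-entry greedy (repeatedly take the single cheapest remaining cell) gives 691 km, worse by 149.
Next-best assignment: Car 85→Route 3, Car 12→Route 6, Car 27→Route 4, Car 31→Route 7 = 571 km.
Checked against all permutations: 542 km is optimal.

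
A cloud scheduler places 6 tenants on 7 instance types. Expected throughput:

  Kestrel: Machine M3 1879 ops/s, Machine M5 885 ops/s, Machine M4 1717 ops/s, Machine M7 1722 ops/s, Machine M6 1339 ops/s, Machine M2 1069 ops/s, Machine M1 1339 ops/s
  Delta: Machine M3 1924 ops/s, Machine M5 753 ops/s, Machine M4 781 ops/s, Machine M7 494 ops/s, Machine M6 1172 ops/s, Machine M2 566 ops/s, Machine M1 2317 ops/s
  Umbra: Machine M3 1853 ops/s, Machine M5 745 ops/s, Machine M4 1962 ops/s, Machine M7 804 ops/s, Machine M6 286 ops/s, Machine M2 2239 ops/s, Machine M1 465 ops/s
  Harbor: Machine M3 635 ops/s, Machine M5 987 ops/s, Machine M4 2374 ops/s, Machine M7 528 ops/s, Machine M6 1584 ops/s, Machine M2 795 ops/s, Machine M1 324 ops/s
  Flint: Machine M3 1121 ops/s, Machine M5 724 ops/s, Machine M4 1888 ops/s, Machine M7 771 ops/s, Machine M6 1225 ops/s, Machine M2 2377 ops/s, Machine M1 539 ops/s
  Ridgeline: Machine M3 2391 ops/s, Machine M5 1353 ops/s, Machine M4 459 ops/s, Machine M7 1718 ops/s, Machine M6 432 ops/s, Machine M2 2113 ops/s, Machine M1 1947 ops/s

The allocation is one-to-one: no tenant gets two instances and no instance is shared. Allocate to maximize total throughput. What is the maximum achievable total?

Max total: 12353 ops/s

Optimal: Kestrel→Machine M7 (1722 ops/s), Delta→Machine M1 (2317 ops/s), Umbra→Machine M4 (1962 ops/s), Harbor→Machine M6 (1584 ops/s), Flint→Machine M2 (2377 ops/s), Ridgeline→Machine M3 (2391 ops/s) — total 1722+2317+1962+1584+2377+2391 = 12353 ops/s.
Column-greedy (each instance in turn goes to its best remaining tenant) gives 8853 ops/s, worse by 3500.
Swapping Harbor↔Delta (Harbor→Machine M1 324 ops/s, Delta→Machine M6 1172 ops/s) loses 2405.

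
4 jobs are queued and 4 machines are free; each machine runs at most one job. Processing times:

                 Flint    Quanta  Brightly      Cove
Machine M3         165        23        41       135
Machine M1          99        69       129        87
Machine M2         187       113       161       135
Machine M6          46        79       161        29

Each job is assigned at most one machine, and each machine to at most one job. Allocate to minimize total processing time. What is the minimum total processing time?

Min total: 282 min

Optimal: Flint→Machine M1 (99 min), Quanta→Machine M2 (113 min), Brightly→Machine M3 (41 min), Cove→Machine M6 (29 min) — total 99+113+41+29 = 282 min.
Column-greedy (each machine in turn goes to its cheapest remaining job) gives 317 min, worse by 35.
Every other assignment is strictly worse.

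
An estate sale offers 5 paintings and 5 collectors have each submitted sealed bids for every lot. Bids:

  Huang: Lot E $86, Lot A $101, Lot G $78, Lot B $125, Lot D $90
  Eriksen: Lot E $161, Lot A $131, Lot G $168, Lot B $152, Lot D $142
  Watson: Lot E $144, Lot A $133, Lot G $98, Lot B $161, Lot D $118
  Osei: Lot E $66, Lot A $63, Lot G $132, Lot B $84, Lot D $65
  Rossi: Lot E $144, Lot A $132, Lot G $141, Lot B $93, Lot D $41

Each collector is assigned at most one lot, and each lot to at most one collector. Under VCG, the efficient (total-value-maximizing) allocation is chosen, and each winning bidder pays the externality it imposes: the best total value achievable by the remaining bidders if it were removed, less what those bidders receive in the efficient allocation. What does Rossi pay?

Efficient allocation: Huang→Lot A ($101), Eriksen→Lot D ($142), Watson→Lot B ($161), Osei→Lot G ($132), Rossi→Lot E ($144); total welfare W = $680.
Rossi receives Lot E at value $144, so the others get W − 144 = $536.
Without Rossi: best allocation of the remaining 4 bidders over all 5 lots is Huang→Lot A ($101), Eriksen→Lot E ($161), Watson→Lot B ($161), Osei→Lot G ($132), total $555.
VCG payment = (others' best without Rossi) − (others' welfare with Rossi) = 555 − 536 = $19.

Rossi pays $19.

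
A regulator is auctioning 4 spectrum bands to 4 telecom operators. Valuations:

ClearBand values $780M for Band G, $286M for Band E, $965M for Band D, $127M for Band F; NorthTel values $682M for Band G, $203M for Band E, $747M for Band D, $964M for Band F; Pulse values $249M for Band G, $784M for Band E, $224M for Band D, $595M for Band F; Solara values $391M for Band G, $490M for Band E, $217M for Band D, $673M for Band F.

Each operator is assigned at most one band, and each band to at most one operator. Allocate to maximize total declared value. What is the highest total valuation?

Optimal: ClearBand→Band D ($965M), NorthTel→Band G ($682M), Pulse→Band E ($784M), Solara→Band F ($673M) — total 965+682+784+673 = $3104M.

Maximum total: $3104M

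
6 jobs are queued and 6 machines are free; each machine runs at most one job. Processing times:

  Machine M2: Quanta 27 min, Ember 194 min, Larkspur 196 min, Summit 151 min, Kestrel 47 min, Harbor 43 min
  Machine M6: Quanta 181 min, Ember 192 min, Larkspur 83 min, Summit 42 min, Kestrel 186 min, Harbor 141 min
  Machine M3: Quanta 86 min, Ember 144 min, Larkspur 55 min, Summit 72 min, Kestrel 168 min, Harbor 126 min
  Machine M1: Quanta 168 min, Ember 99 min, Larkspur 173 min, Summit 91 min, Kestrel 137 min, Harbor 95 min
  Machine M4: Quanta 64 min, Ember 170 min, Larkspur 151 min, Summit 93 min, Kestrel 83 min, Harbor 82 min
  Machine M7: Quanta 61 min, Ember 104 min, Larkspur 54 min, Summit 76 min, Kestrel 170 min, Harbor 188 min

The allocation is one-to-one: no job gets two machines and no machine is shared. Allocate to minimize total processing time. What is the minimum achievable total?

This is the linear assignment problem.
Optimal: Quanta→Machine M7 (61 min), Ember→Machine M1 (99 min), Larkspur→Machine M3 (55 min), Summit→Machine M6 (42 min), Kestrel→Machine M4 (83 min), Harbor→Machine M2 (43 min) — total 61+99+55+42+83+43 = 383 min.
Column-greedy (each machine in turn goes to its cheapest remaining job) gives 406 min, worse by 23.
Next-best assignment: Quanta→Machine M7, Ember→Machine M1, Larkspur→Machine M3, Summit→Machine M6, Kestrel→Machine M2, Harbor→Machine M4 = 386 min.
Swapping Summit↔Larkspur (Summit→Machine M3 72 min, Larkspur→Machine M6 83 min) adds 58.
Every other assignment is strictly worse.

Minimum total: 383 min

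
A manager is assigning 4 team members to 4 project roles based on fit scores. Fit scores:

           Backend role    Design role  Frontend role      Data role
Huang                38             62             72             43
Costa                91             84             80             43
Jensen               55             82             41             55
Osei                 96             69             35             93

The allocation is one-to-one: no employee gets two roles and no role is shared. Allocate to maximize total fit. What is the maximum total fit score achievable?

Maximum total: 338 pts

Optimal: Huang→Frontend role (72 pts), Costa→Backend role (91 pts), Jensen→Design role (82 pts), Osei→Data role (93 pts) — total 72+91+82+93 = 338 pts.
Max-entry greedy (repeatedly take the single best remaining cell) gives 307 pts, worse by 31.
Next-best assignment: Huang→Frontend role, Costa→Design role, Jensen→Data role, Osei→Backend role = 307 pts.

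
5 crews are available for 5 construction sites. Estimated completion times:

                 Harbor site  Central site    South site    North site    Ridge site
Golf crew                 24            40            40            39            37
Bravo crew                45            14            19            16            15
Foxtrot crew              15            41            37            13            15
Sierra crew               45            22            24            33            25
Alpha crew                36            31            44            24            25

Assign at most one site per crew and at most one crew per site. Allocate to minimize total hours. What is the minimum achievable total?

Min total: 100 hours

This is the linear assignment problem.
Optimal: Golf crew→Harbor site (24 hours), Bravo crew→Central site (14 hours), Foxtrot crew→North site (13 hours), Sierra crew→South site (24 hours), Alpha crew→Ridge site (25 hours) — total 24+14+13+24+25 = 100 hours.
Column-greedy (each site in turn goes to its cheapest remaining crew) gives 114 hours, worse by 14.
Every other assignment is strictly worse.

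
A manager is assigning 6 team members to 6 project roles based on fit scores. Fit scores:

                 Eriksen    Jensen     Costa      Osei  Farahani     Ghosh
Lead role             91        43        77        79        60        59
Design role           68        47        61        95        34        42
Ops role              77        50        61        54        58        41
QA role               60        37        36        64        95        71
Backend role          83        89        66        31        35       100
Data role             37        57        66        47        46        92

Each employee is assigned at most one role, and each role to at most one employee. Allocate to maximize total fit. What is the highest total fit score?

Treat this as an assignment problem: match each employee to one role.
Optimal: Eriksen→Ops role (77 pts), Jensen→Backend role (89 pts), Costa→Lead role (77 pts), Osei→Design role (95 pts), Farahani→QA role (95 pts), Ghosh→Data role (92 pts) — total 77+89+77+95+95+92 = 525 pts.
Max-entry greedy (repeatedly take the single best remaining cell) gives 497 pts, worse by 28.
Next-best assignment: Eriksen→Lead role, Jensen→Backend role, Costa→Ops role, Osei→Design role, Farahani→QA role, Ghosh→Data role = 523 pts.

Maximum total: 525 pts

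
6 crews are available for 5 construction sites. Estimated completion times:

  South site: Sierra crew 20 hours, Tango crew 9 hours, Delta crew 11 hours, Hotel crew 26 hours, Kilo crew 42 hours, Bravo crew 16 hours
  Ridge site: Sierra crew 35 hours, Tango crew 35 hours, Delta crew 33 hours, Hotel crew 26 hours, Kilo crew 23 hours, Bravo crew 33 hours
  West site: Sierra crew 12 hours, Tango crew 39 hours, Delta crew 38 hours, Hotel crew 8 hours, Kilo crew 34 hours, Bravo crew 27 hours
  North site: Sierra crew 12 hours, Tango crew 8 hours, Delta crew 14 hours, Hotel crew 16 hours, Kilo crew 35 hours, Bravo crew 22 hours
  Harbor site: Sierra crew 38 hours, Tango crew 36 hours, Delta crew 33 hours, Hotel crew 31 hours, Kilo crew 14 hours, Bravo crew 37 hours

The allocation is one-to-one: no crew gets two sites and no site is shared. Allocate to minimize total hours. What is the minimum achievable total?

Minimum total: 71 hours

Optimal: Delta crew→South site (11 hours), Hotel crew→Ridge site (26 hours), Sierra crew→West site (12 hours), Tango crew→North site (8 hours), Kilo crew→Harbor site (14 hours) — total 11+26+12+8+14 = 71 hours.
Min-entry greedy (repeatedly take the single cheapest remaining cell) gives 74 hours, worse by 3.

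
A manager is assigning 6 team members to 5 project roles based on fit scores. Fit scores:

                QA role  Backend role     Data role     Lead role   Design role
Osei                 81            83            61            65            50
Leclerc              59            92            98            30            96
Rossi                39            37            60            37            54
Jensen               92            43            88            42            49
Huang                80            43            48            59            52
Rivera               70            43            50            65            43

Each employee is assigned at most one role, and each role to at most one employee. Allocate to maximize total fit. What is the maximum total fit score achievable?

Maximum total: 412 pts

Optimal: Huang→QA role (80 pts), Osei→Backend role (83 pts), Jensen→Data role (88 pts), Rivera→Lead role (65 pts), Leclerc→Design role (96 pts) — total 80+83+88+65+96 = 412 pts.
Row-greedy (each employee in turn takes its best remaining role) gives 386 pts, worse by 26.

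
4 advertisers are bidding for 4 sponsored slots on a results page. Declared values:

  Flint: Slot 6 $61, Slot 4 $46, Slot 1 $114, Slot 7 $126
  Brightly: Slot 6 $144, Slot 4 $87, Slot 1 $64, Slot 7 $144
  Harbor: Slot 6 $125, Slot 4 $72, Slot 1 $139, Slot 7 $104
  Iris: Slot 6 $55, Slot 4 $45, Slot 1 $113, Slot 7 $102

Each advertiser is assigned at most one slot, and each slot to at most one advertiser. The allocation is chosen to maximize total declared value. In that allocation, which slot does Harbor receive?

Optimal: Flint→Slot 7 ($126), Brightly→Slot 6 ($144), Harbor→Slot 4 ($72), Iris→Slot 1 ($113) — total 126+144+72+113 = $455.
Row-greedy (each advertiser in turn takes its best remaining slot) gives $454, worse by 1.
Next-best assignment: Flint→Slot 7, Brightly→Slot 6, Harbor→Slot 1, Iris→Slot 4 = $454.
Swapping Iris↔Flint (Iris→Slot 7 $102, Flint→Slot 1 $114) loses 23.
Every other assignment is strictly worse.
Harbor's own top slot is Slot 1 ($139), but forcing Harbor→Slot 1 and reassigning the rest optimally gives only $454 — worse by 1.

Harbor receives Slot 4.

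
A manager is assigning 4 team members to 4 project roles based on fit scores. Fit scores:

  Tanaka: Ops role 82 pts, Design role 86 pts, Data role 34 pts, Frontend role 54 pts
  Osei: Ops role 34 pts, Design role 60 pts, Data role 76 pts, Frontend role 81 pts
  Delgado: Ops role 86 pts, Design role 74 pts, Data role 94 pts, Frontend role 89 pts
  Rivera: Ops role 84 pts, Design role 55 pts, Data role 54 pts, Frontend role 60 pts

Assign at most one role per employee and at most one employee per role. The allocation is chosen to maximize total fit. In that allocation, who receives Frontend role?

Optimal: Tanaka→Design role (86 pts), Osei→Frontend role (81 pts), Delgado→Data role (94 pts), Rivera→Ops role (84 pts) — total 86+81+94+84 = 345 pts.
Column-greedy (each role in turn goes to its best remaining employee) gives 308 pts, worse by 37.

Osei receives Frontend role.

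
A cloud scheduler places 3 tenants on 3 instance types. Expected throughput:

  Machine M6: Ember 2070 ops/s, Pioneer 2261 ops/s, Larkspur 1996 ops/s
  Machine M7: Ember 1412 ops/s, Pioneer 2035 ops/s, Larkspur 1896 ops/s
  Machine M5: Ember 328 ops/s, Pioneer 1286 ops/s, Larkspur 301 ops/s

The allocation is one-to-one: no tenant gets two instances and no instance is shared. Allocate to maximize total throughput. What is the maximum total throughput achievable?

Maximum total: 5252 ops/s

Optimal: Ember→Machine M6 (2070 ops/s), Pioneer→Machine M5 (1286 ops/s), Larkspur→Machine M7 (1896 ops/s) — total 2070+1286+1896 = 5252 ops/s.
Max-entry greedy (repeatedly take the single best remaining cell) gives 4485 ops/s, worse by 767.
Next-best assignment: Ember→Machine M7, Pioneer→Machine M5, Larkspur→Machine M6 = 4694 ops/s.
No other one-to-one assignment exceeds 5252 ops/s.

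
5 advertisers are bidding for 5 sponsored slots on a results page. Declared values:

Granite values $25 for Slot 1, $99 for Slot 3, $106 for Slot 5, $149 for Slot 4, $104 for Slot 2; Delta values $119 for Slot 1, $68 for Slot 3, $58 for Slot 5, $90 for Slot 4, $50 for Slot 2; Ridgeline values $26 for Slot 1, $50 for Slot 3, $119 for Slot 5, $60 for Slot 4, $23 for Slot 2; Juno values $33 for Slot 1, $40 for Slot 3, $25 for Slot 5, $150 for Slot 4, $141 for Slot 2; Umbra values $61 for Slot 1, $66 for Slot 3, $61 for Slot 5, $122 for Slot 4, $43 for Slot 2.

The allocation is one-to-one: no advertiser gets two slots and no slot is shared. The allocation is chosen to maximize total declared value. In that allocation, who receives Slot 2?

Juno receives Slot 2.

This is a one-to-one assignment (maximum-weight bipartite matching).
Optimal: Granite→Slot 3 ($99), Delta→Slot 1 ($119), Ridgeline→Slot 5 ($119), Juno→Slot 2 ($141), Umbra→Slot 4 ($122) — total 99+119+119+141+122 = $600.
Row-greedy (each advertiser in turn takes its best remaining slot) gives $594, worse by 6.
Swapping Granite↔Juno (Granite→Slot 2 $104, Juno→Slot 3 $40) loses 96.
Checked against all permutations: $600 is optimal.
Juno's own top slot is Slot 4 ($150), but forcing Juno→Slot 4 and reassigning the rest optimally gives only $558 — worse by 42.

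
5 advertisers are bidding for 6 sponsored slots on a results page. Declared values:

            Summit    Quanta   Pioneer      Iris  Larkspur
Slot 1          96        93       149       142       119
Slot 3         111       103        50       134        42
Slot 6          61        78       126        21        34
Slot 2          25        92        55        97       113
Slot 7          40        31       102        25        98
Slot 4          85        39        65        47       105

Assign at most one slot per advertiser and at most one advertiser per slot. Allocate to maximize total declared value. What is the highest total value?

Optimal: Summit→Slot 3 ($111), Quanta→Slot 2 ($92), Pioneer→Slot 6 ($126), Iris→Slot 1 ($142), Larkspur→Slot 4 ($105) — total 111+92+126+142+105 = $576.
Next-best assignment: Summit→Slot 3, Quanta→Slot 2, Pioneer→Slot 6, Iris→Slot 1, Larkspur→Slot 7 = $569.
No other one-to-one assignment exceeds $576.

Maximum total: $576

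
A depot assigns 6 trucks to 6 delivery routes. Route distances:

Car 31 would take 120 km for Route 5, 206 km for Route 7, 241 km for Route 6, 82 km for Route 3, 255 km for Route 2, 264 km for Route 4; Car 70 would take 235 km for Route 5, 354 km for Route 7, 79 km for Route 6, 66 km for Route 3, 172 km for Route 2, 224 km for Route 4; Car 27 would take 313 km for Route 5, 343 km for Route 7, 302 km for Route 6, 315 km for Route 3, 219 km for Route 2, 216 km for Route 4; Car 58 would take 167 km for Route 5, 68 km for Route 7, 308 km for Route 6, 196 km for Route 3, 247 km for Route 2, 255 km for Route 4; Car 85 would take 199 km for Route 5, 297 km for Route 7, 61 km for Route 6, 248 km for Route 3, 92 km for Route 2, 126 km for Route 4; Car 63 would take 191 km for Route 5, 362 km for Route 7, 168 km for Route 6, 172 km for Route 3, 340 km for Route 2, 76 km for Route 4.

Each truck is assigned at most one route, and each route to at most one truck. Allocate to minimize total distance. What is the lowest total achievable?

Minimum total: 610 km

Optimal: Car 31→Route 5 (120 km), Car 70→Route 3 (66 km), Car 27→Route 2 (219 km), Car 58→Route 7 (68 km), Car 85→Route 6 (61 km), Car 63→Route 4 (76 km) — total 120+66+219+68+61+76 = 610 km.
Next-best assignment: Car 31→Route 3, Car 70→Route 6, Car 27→Route 5, Car 58→Route 7, Car 85→Route 2, Car 63→Route 4 = 710 km.
Swapping Car 31↔Car 70 (Car 31→Route 3 82 km, Car 70→Route 5 235 km) adds 131.
No other one-to-one assignment undercuts 610 km.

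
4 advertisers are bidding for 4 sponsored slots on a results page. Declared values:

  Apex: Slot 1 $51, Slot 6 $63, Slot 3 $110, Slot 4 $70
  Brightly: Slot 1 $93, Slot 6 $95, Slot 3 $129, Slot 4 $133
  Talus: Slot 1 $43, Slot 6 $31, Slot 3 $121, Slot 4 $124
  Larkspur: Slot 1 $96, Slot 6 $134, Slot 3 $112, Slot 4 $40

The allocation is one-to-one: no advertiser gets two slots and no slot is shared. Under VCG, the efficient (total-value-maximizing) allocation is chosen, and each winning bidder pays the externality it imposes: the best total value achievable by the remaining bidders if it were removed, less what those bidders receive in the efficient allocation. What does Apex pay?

Apex pays $37.

Efficient allocation: Apex→Slot 3 ($110), Brightly→Slot 1 ($93), Talus→Slot 4 ($124), Larkspur→Slot 6 ($134); total welfare W = $461.
Apex receives Slot 3 at value $110, so the others get W − 110 = $351.
Without Apex: best allocation of the remaining 3 bidders over all 4 slots is Brightly→Slot 4 ($133), Talus→Slot 3 ($121), Larkspur→Slot 6 ($134), total $388.
VCG payment = (others' best without Apex) − (others' welfare with Apex) = 388 − 351 = $37.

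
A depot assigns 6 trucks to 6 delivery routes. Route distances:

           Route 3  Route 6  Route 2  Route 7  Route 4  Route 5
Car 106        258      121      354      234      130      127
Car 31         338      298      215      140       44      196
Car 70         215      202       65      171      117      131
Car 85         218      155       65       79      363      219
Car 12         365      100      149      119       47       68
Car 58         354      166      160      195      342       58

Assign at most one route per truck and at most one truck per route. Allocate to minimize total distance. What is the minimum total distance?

Minimum total: 604 km

Optimal: Car 106→Route 3 (258 km), Car 31→Route 4 (44 km), Car 70→Route 2 (65 km), Car 85→Route 7 (79 km), Car 12→Route 6 (100 km), Car 58→Route 5 (58 km) — total 258+44+65+79+100+58 = 604 km.
Column-greedy (each route in turn goes to its cheapest remaining truck) gives 708 km, worse by 104.
No other one-to-one assignment undercuts 604 km.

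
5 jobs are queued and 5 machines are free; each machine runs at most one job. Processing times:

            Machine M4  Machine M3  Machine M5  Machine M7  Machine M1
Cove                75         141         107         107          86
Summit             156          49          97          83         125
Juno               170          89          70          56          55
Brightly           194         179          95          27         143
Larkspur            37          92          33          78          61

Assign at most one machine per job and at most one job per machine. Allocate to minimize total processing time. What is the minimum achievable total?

Optimal: Cove→Machine M4 (75 min), Summit→Machine M3 (49 min), Juno→Machine M1 (55 min), Brightly→Machine M7 (27 min), Larkspur→Machine M5 (33 min) — total 75+49+55+27+33 = 239 min.
Column-greedy (each machine in turn goes to its cheapest remaining job) gives 269 min, worse by 30.

Min total: 239 min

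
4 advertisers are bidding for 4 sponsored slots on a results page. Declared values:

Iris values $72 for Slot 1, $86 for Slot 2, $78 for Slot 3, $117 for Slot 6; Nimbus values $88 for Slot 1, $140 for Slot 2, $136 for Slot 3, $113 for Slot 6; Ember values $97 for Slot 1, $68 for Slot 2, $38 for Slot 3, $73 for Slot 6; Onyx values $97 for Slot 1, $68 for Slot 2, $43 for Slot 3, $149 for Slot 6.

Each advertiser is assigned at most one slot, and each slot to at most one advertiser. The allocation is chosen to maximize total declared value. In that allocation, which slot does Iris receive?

This is the linear assignment problem.
Optimal: Iris→Slot 2 ($86), Nimbus→Slot 3 ($136), Ember→Slot 1 ($97), Onyx→Slot 6 ($149) — total 86+136+97+149 = $468.
Column-greedy (each slot in turn goes to its best remaining advertiser) gives $464, worse by 4.
Iris's own top slot is Slot 6 ($117), but forcing Iris→Slot 6 and reassigning the rest optimally gives only $418 — worse by 50.

Iris receives Slot 2.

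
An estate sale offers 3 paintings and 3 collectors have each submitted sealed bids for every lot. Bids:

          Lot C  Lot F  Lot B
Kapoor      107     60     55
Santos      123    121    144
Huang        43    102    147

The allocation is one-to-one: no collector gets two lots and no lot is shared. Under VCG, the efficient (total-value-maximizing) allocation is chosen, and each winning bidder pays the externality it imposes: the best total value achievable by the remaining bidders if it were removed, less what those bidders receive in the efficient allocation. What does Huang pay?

Huang pays $23.

Efficient allocation: Kapoor→Lot C ($107), Santos→Lot F ($121), Huang→Lot B ($147); total welfare W = $375.
Huang receives Lot B at value $147, so the others get W − 147 = $228.
Without Huang: best allocation of the remaining 2 bidders over all 3 lots is Kapoor→Lot C ($107), Santos→Lot B ($144), total $251.
VCG payment = (others' best without Huang) − (others' welfare with Huang) = 251 − 228 = $23.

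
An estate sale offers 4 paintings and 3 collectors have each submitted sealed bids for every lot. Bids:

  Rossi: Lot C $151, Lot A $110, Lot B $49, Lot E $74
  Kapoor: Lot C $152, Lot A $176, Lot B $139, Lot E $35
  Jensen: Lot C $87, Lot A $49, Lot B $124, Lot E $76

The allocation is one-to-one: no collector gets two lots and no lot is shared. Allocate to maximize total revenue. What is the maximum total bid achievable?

Maximum total: $451

Optimal: Rossi→Lot C ($151), Kapoor→Lot A ($176), Jensen→Lot B ($124) — total 151+176+124 = $451.
Column-greedy (each lot in turn goes to its best remaining collector) gives $386, worse by 65.
Swapping Jensen↔Rossi (Jensen→Lot C $87, Rossi→Lot B $49) loses 139.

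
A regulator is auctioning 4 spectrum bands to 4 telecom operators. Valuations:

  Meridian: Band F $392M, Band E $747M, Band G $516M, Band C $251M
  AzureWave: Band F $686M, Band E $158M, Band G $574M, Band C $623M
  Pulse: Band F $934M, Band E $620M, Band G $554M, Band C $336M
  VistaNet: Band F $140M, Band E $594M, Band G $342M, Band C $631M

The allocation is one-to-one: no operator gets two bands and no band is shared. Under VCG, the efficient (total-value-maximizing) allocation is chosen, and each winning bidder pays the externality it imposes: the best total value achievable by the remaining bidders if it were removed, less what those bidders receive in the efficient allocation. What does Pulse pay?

Pulse pays $112M.

Efficient allocation: Meridian→Band E ($747M), AzureWave→Band G ($574M), Pulse→Band F ($934M), VistaNet→Band C ($631M); total welfare W = $2886M.
Pulse receives Band F at value $934M, so the others get W − 934 = $1952M.
Without Pulse: best allocation of the remaining 3 bidders over all 4 bands is Meridian→Band E ($747M), AzureWave→Band F ($686M), VistaNet→Band C ($631M), total $2064M.
VCG payment = (others' best without Pulse) − (others' welfare with Pulse) = 2064 − 1952 = $112M.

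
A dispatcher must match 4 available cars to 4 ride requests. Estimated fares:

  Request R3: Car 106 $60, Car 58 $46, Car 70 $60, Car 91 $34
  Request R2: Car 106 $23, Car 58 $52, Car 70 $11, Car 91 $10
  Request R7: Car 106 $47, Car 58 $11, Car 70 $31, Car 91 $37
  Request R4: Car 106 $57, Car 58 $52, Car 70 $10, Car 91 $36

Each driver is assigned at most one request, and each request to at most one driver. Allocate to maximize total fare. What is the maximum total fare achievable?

Optimal: Car 106→Request R4 ($57), Car 58→Request R2 ($52), Car 70→Request R3 ($60), Car 91→Request R7 ($37) — total 57+52+60+37 = $206.
Column-greedy (each request in turn goes to its best remaining driver) gives $159, worse by 47.
Swapping Car 91↔Car 70 (Car 91→Request R3 $34, Car 70→Request R7 $31) loses 32.
No other one-to-one assignment exceeds $206.

Max total: $206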